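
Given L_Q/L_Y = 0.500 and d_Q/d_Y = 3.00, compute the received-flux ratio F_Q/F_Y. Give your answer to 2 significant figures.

F = L/(4πd²), so F_Q/F_Y = (L_Q/L_Y) / (d_Q/d_Y)²
= 0.500 / (3.00)² = 0.500 / 9.000 = 0.05556.

0.056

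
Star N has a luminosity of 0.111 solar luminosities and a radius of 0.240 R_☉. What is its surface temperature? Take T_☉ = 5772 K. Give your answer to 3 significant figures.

T/T_☉ = (L/L_☉)^(1/4) / (R/R_☉)^(1/2)
T = 5772 × (0.111)^(1/4) / √(0.240) = 5772 × 0.5772 / 0.4899 = 6801 K.

6.80×10^3 K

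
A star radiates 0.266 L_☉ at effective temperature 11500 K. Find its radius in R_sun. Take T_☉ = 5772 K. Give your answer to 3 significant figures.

R/R_☉ = √(L/L_☉) / (T/T_☉)² = √(0.266) / (1.992)²
       = 0.5158 / 3.970 = 0.1299.

0.130 R_sun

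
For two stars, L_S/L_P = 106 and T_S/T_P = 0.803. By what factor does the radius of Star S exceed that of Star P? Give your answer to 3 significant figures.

L ∝ R²T⁴ gives R ∝ √L / T², so
R_S/R_P = √(106) / (0.803)² = 10.30 / 0.6448 = 15.97.

16.0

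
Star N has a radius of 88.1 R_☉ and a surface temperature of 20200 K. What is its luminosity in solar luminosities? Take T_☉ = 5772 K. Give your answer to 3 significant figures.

L/L_☉ = (R/R_☉)² (T/T_☉)⁴ = (88.1)² × (20200/5772)⁴
       = 7762 × (3.500)⁴ = 7762 × 150.0 = 1.164×10^6.

1.16×10^6 solar luminosities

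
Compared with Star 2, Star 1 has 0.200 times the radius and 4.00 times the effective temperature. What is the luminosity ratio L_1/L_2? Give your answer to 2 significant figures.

10

From the Stefan–Boltzmann law, L ∝ R²T⁴, so
L_1/L_2 = (R_1/R_2)² (T_1/T_2)⁴ = (0.200)² × (4.00)⁴ = 0.04000 × 256.0 = 10.24.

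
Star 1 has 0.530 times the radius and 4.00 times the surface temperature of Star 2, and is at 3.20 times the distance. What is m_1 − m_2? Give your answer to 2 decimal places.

-2.12

L_1/L_2 = (0.530)²(4.00)⁴ = 71.91.
F_1/F_2 = (L_1/L_2)/(d_1/d_2)² = 71.91/10.24 = 7.022.
m_1 − m_2 = −2.5 log₁₀(7.022) = -2.12.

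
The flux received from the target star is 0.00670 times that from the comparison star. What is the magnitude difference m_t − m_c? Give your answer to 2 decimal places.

m_t − m_c = −2.5 log₁₀(F_t/F_c) = −2.5 log₁₀(0.00670) = −2.5 × (-2.174) = 5.435.

5.43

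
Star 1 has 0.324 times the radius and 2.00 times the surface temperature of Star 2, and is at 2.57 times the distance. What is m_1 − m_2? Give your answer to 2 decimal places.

1.49

L_1/L_2 = (0.324)²(2.00)⁴ = 1.680.
F_1/F_2 = (L_1/L_2)/(d_1/d_2)² = 1.680/6.605 = 0.2543.
m_1 − m_2 = −2.5 log₁₀(0.2543) = 1.49.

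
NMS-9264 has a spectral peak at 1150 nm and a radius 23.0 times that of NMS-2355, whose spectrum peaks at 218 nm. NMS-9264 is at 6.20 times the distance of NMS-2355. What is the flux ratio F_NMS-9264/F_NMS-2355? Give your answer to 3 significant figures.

0.0178

Wien's law: T_NMS-9264/T_NMS-2355 = λ_NMS-2355/λ_NMS-9264 = 218/1150 = 0.1896.
L_NMS-9264/L_NMS-2355 = (R_NMS-9264/R_NMS-2355)²(T_NMS-9264/T_NMS-2355)⁴ = (23.0)²(0.1896)⁴ = 0.6831.
F_NMS-9264/F_NMS-2355 = (L_NMS-9264/L_NMS-2355)/(d_NMS-9264/d_NMS-2355)² = 0.6831/(6.20)² = 0.01777.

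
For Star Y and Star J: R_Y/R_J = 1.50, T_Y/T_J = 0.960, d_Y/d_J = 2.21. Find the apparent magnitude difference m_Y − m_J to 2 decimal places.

1.02

L_Y/L_J = (1.50)²(0.960)⁴ = 1.911.
F_Y/F_J = (L_Y/L_J)/(d_Y/d_J)² = 1.911/4.884 = 0.3913.
m_Y − m_J = −2.5 log₁₀(0.3913) = 1.02.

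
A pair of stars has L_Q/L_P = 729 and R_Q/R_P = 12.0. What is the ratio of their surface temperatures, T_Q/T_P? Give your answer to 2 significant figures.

1.5

L ∝ R²T⁴ gives T ∝ (L/R²)^(1/4), so
T_Q/T_P = (729 / 12.0²)^(1/4) = (5.062)^(1/4) = 1.500.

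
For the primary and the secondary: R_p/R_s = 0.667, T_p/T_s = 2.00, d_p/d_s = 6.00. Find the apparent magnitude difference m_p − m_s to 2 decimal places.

L_p/L_s = (0.667)²(2.00)⁴ = 7.118.
F_p/F_s = (L_p/L_s)/(d_p/d_s)² = 7.118/36.00 = 0.1977.
m_p − m_s = −2.5 log₁₀(0.1977) = 1.76.

1.76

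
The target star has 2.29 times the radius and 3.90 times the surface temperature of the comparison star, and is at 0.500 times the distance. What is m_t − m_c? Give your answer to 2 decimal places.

L_t/L_c = (2.29)²(3.90)⁴ = 1213.
F_t/F_c = (L_t/L_c)/(d_t/d_c)² = 1213/0.2500 = 4853.
m_t − m_c = −2.5 log₁₀(4853) = -9.21.

-9.21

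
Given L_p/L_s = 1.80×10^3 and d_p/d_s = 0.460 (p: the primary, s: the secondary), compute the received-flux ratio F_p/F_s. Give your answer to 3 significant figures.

8.51×10^3

F = L/(4πd²), so F_p/F_s = (L_p/L_s) / (d_p/d_s)²
= 1.80×10^3 / (0.460)² = 1.80×10^3 / 0.2116 = 8507.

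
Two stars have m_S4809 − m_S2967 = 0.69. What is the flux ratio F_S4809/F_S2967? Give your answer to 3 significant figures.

F_S4809/F_S2967 = 10^(−(m_S4809 − m_S2967)/2.5) = 10^(-0.69/2.5) = 10^-0.276 = 0.5297.

0.530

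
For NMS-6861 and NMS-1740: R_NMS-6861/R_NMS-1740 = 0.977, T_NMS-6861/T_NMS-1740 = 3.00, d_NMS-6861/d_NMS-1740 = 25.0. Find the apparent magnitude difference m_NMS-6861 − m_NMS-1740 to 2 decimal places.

L_NMS-6861/L_NMS-1740 = (0.977)²(3.00)⁴ = 77.32.
F_NMS-6861/F_NMS-1740 = (L_NMS-6861/L_NMS-1740)/(d_NMS-6861/d_NMS-1740)² = 77.32/625.0 = 0.1237.
m_NMS-6861 − m_NMS-1740 = −2.5 log₁₀(0.1237) = 2.27.

2.27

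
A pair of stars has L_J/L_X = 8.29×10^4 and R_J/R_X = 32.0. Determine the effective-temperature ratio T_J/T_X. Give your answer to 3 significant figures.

3.00

L ∝ R²T⁴ gives T ∝ (L/R²)^(1/4), so
T_J/T_X = (8.29×10^4 / 32.0²)^(1/4) = (80.96)^(1/4) = 3.000.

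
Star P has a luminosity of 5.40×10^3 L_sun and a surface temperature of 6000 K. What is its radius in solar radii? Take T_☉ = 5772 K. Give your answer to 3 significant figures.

68.0 solar radii

R/R_☉ = √(L/L_☉) / (T/T_☉)² = √(5.40×10^3) / (1.040)²
       = 73.48 / 1.081 = 68.01.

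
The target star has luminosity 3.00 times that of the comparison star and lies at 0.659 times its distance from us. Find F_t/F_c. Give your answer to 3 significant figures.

6.91

F = L/(4πd²), so F_t/F_c = (L_t/L_c) / (d_t/d_c)²
= 3.00 / (0.659)² = 3.00 / 0.4343 = 6.908.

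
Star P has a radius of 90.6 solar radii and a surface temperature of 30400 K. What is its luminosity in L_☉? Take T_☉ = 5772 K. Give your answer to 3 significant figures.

L/L_☉ = (R/R_☉)² (T/T_☉)⁴ = (90.6)² × (30400/5772)⁴
       = 8208 × (5.267)⁴ = 8208 × 769.5 = 6.316×10^6.

6.32×10^6 L_☉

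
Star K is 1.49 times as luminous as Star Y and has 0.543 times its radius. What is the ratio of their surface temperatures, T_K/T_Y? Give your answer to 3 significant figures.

1.50

L ∝ R²T⁴ gives T ∝ (L/R²)^(1/4), so
T_K/T_Y = (1.49 / 0.543²)^(1/4) = (5.053)^(1/4) = 1.499.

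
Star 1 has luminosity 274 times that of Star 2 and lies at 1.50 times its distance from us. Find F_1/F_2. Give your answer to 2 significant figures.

1.2×10^2

F = L/(4πd²), so F_1/F_2 = (L_1/L_2) / (d_1/d_2)²
= 274 / (1.50)² = 274 / 2.250 = 121.8.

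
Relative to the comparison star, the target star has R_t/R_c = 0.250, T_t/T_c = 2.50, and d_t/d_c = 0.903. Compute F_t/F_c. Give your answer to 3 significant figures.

2.99

L_t/L_c = (R_t/R_c)²(T_t/T_c)⁴ = (0.250)² × (2.50)⁴ = 2.441.
F_t/F_c = (L_t/L_c)/(d_t/d_c)² = 2.441 / (0.903)² = 2.994.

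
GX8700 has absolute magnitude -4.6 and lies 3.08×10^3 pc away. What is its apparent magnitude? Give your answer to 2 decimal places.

7.84

m = M + 5 log₁₀(d/10 pc) = -4.6 + 5 log₁₀(3.08×10^3/10)
  = -4.6 + 5 × 2.489 = -4.6 + 12.44 = 7.84.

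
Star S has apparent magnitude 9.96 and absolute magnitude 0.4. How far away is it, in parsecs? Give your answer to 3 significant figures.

817 pc

m − M = 5 log₁₀(d/10 pc)
9.96 − (0.4) = 9.56 = 5 log₁₀(d/10)
d = 10 × 10^(9.56/5) = 10 × 10^1.912 = 816.6 pc.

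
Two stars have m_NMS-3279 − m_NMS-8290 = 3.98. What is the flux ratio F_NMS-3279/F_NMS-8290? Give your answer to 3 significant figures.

0.0256

F_NMS-3279/F_NMS-8290 = 10^(−(m_NMS-3279 − m_NMS-8290)/2.5) = 10^(-3.98/2.5) = 10^-1.592 = 0.02559.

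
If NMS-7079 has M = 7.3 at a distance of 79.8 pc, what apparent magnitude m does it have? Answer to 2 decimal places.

11.81

m = M + 5 log₁₀(d/10 pc) = 7.3 + 5 log₁₀(79.8/10)
  = 7.3 + 5 × 0.902 = 7.3 + 4.51 = 11.81.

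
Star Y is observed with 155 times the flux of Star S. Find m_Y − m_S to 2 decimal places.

m_Y − m_S = −2.5 log₁₀(F_Y/F_S) = −2.5 log₁₀(155) = −2.5 × (2.190) = -5.476.

-5.48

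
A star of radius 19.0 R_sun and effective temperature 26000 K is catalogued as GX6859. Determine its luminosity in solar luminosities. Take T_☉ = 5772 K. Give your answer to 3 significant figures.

L/L_☉ = (R/R_☉)² (T/T_☉)⁴ = (19.0)² × (26000/5772)⁴
       = 361.0 × (4.505)⁴ = 361.0 × 411.7 = 1.486×10^5.

1.49×10^5 solar luminosities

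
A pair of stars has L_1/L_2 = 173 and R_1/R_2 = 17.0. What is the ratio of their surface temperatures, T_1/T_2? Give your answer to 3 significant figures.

L ∝ R²T⁴ gives T ∝ (L/R²)^(1/4), so
T_1/T_2 = (173 / 17.0²)^(1/4) = (0.5986)^(1/4) = 0.8796.

0.880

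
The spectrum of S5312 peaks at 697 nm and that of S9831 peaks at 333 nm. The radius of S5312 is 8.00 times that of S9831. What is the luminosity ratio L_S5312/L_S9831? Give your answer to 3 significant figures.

Wien's law gives T ∝ 1/λ_max, so T_S5312/T_S9831 = λ_S9831/λ_S5312 = 333/697 = 0.4778.
Then L ∝ R²T⁴ gives L_S5312/L_S9831 = (8.00)² × (0.4778)⁴ = 64.00 × 0.05210 = 3.334.

3.33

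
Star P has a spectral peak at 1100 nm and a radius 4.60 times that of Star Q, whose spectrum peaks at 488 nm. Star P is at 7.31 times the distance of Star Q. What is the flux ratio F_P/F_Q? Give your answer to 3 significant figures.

Wien's law: T_P/T_Q = λ_Q/λ_P = 488/1100 = 0.4436.
L_P/L_Q = (R_P/R_Q)²(T_P/T_Q)⁴ = (4.60)²(0.4436)⁴ = 0.8196.
F_P/F_Q = (L_P/L_Q)/(d_P/d_Q)² = 0.8196/(7.31)² = 0.01534.

0.0153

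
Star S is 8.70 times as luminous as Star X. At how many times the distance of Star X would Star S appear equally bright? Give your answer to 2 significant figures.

2.9

Equal flux requires L_S/d_S² = L_X/d_X², so d_S/d_X = √(L_S/L_X)
= √(8.70) = 2.950.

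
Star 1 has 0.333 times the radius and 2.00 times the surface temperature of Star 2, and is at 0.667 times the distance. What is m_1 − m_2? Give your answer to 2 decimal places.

-1.50

L_1/L_2 = (0.333)²(2.00)⁴ = 1.774.
F_1/F_2 = (L_1/L_2)/(d_1/d_2)² = 1.774/0.4449 = 3.988.
m_1 − m_2 = −2.5 log₁₀(3.988) = -1.50.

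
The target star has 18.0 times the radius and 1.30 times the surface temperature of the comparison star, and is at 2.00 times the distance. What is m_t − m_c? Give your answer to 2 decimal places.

L_t/L_c = (18.0)²(1.30)⁴ = 925.4.
F_t/F_c = (L_t/L_c)/(d_t/d_c)² = 925.4/4.000 = 231.3.
m_t − m_c = −2.5 log₁₀(231.3) = -5.91.

-5.91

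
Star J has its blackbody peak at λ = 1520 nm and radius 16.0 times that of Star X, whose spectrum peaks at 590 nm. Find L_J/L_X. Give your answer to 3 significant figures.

Wien's law gives T ∝ 1/λ_max, so T_J/T_X = λ_X/λ_J = 590/1520 = 0.3882.
Then L ∝ R²T⁴ gives L_J/L_X = (16.0)² × (0.3882)⁴ = 256.0 × 0.02270 = 5.811.

5.81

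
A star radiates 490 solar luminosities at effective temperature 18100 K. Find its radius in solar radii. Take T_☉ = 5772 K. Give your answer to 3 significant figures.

R/R_☉ = √(L/L_☉) / (T/T_☉)² = √(490) / (3.136)²
       = 22.14 / 9.833 = 2.251.

2.25 solar radii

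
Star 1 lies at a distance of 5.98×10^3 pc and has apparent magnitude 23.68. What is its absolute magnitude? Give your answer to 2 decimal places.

M = m − 5 log₁₀(d/10 pc) = 23.68 − 5 log₁₀(5.98×10^3/10)
  = 23.68 − 5 × 2.777 = 23.68 − 13.88 = 9.80.

9.80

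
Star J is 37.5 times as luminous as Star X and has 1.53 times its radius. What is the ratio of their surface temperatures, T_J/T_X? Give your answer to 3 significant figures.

L ∝ R²T⁴ gives T ∝ (L/R²)^(1/4), so
T_J/T_X = (37.5 / 1.53²)^(1/4) = (16.02)^(1/4) = 2.001.

2.00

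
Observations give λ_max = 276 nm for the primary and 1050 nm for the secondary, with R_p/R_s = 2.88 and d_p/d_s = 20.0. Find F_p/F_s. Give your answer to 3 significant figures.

4.34

Wien's law: T_p/T_s = λ_s/λ_p = 1050/276 = 3.804.
L_p/L_s = (R_p/R_s)²(T_p/T_s)⁴ = (2.88)²(3.804)⁴ = 1737.
F_p/F_s = (L_p/L_s)/(d_p/d_s)² = 1737/(20.0)² = 4.344.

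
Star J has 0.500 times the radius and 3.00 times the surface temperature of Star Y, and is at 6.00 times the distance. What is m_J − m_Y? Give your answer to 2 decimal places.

0.62

L_J/L_Y = (0.500)²(3.00)⁴ = 20.25.
F_J/F_Y = (L_J/L_Y)/(d_J/d_Y)² = 20.25/36.00 = 0.5625.
m_J − m_Y = −2.5 log₁₀(0.5625) = 0.62.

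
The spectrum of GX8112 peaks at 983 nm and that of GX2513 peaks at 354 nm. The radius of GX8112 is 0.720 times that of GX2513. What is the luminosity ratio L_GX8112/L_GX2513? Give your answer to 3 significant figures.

0.00872

Wien's law gives T ∝ 1/λ_max, so T_GX8112/T_GX2513 = λ_GX2513/λ_GX8112 = 354/983 = 0.3601.
Then L ∝ R²T⁴ gives L_GX8112/L_GX2513 = (0.720)² × (0.3601)⁴ = 0.5184 × 0.01682 = 0.008719.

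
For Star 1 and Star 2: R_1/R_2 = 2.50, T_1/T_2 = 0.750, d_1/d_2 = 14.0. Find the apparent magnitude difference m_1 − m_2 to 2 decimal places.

L_1/L_2 = (2.50)²(0.750)⁴ = 1.978.
F_1/F_2 = (L_1/L_2)/(d_1/d_2)² = 1.978/196.0 = 0.01009.
m_1 − m_2 = −2.5 log₁₀(0.01009) = 4.99.

4.99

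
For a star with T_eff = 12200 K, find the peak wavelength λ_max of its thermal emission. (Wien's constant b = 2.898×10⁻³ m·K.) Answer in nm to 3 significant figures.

λ_max = b/T = 2.898×10⁻³ / 12200 = 2.38×10^-7 m = 237.5 nm.

238 nm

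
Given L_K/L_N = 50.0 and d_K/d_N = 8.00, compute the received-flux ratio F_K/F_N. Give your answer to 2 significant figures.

0.78

F = L/(4πd²), so F_K/F_N = (L_K/L_N) / (d_K/d_N)²
= 50.0 / (8.00)² = 50.0 / 64.00 = 0.7812.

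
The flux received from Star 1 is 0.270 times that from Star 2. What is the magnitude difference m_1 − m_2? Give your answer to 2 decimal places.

m_1 − m_2 = −2.5 log₁₀(F_1/F_2) = −2.5 log₁₀(0.270) = −2.5 × (-0.569) = 1.422.

1.42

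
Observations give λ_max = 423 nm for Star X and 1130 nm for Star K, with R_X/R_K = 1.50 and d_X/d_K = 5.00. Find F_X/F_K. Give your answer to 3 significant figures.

4.58

Wien's law: T_X/T_K = λ_K/λ_X = 1130/423 = 2.671.
L_X/L_K = (R_X/R_K)²(T_X/T_K)⁴ = (1.50)²(2.671)⁴ = 114.6.
F_X/F_K = (L_X/L_K)/(d_X/d_K)² = 114.6/(5.00)² = 4.583.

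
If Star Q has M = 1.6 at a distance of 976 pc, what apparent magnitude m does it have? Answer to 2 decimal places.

11.55

m = M + 5 log₁₀(d/10 pc) = 1.6 + 5 log₁₀(976/10)
  = 1.6 + 5 × 1.989 = 1.6 + 9.95 = 11.55.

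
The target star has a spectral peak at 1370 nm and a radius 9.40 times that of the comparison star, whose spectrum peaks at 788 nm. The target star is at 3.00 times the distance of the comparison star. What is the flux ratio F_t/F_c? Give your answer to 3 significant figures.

Wien's law: T_t/T_c = λ_c/λ_t = 788/1370 = 0.5752.
L_t/L_c = (R_t/R_c)²(T_t/T_c)⁴ = (9.40)²(0.5752)⁴ = 9.671.
F_t/F_c = (L_t/L_c)/(d_t/d_c)² = 9.671/(3.00)² = 1.075.

1.07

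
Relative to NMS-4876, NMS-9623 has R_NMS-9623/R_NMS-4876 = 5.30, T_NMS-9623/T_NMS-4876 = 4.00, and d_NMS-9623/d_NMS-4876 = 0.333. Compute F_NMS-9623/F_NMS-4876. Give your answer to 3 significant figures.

L_NMS-9623/L_NMS-4876 = (R_NMS-9623/R_NMS-4876)²(T_NMS-9623/T_NMS-4876)⁴ = (5.30)² × (4.00)⁴ = 7191.
F_NMS-9623/F_NMS-4876 = (L_NMS-9623/L_NMS-4876)/(d_NMS-9623/d_NMS-4876)² = 7191 / (0.333)² = 6.485×10^4.

6.48×10^4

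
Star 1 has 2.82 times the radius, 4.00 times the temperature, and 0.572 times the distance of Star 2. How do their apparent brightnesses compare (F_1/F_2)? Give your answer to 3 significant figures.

L_1/L_2 = (R_1/R_2)²(T_1/T_2)⁴ = (2.82)² × (4.00)⁴ = 2036.
F_1/F_2 = (L_1/L_2)/(d_1/d_2)² = 2036 / (0.572)² = 6222.

6.22×10^3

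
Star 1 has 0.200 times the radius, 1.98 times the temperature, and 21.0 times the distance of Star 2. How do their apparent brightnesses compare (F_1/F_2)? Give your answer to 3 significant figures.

0.00139

L_1/L_2 = (R_1/R_2)²(T_1/T_2)⁴ = (0.200)² × (1.98)⁴ = 0.6148.
F_1/F_2 = (L_1/L_2)/(d_1/d_2)² = 0.6148 / (21.0)² = 0.001394.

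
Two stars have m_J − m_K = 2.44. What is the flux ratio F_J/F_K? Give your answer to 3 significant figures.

0.106

F_J/F_K = 10^(−(m_J − m_K)/2.5) = 10^(-2.44/2.5) = 10^-0.976 = 0.1057.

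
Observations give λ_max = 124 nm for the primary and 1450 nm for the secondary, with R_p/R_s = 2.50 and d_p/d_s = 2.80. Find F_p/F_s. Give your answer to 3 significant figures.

1.49×10^4

Wien's law: T_p/T_s = λ_s/λ_p = 1450/124 = 11.69.
L_p/L_s = (R_p/R_s)²(T_p/T_s)⁴ = (2.50)²(11.69)⁴ = 1.169×10^5.
F_p/F_s = (L_p/L_s)/(d_p/d_s)² = 1.169×10^5/(2.80)² = 1.491×10^4.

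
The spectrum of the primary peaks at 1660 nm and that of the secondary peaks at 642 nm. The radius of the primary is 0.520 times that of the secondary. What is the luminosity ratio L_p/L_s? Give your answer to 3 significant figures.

0.00605

Wien's law gives T ∝ 1/λ_max, so T_p/T_s = λ_s/λ_p = 642/1660 = 0.3867.
Then L ∝ R²T⁴ gives L_p/L_s = (0.520)² × (0.3867)⁴ = 0.2704 × 0.02237 = 0.006049.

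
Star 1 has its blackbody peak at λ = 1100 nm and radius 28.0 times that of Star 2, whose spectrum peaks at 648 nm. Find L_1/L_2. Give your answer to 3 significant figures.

94.4

Wien's law gives T ∝ 1/λ_max, so T_1/T_2 = λ_2/λ_1 = 648/1100 = 0.5891.
Then L ∝ R²T⁴ gives L_1/L_2 = (28.0)² × (0.5891)⁴ = 784.0 × 0.1204 = 94.42.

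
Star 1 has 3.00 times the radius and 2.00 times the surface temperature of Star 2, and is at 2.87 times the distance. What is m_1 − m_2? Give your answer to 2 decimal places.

L_1/L_2 = (3.00)²(2.00)⁴ = 144.0.
F_1/F_2 = (L_1/L_2)/(d_1/d_2)² = 144.0/8.237 = 17.48.
m_1 − m_2 = −2.5 log₁₀(17.48) = -3.11.

-3.11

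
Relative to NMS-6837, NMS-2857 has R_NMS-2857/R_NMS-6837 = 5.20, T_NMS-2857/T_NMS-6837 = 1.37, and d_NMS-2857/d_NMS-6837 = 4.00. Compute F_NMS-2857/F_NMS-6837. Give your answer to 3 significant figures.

5.95

L_NMS-2857/L_NMS-6837 = (R_NMS-2857/R_NMS-6837)²(T_NMS-2857/T_NMS-6837)⁴ = (5.20)² × (1.37)⁴ = 95.26.
F_NMS-2857/F_NMS-6837 = (L_NMS-2857/L_NMS-6837)/(d_NMS-2857/d_NMS-6837)² = 95.26 / (4.00)² = 5.953.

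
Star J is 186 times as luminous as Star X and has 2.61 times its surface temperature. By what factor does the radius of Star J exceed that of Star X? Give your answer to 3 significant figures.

2.00

L ∝ R²T⁴ gives R ∝ √L / T², so
R_J/R_X = √(186) / (2.61)² = 13.64 / 6.812 = 2.002.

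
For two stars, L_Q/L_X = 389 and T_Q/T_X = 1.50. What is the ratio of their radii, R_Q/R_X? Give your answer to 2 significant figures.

8.8

L ∝ R²T⁴ gives R ∝ √L / T², so
R_Q/R_X = √(389) / (1.50)² = 19.72 / 2.250 = 8.766.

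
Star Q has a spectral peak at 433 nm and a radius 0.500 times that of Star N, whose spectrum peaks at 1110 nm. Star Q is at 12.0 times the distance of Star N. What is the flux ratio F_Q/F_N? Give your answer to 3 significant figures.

0.0750

Wien's law: T_Q/T_N = λ_N/λ_Q = 1110/433 = 2.564.
L_Q/L_N = (R_Q/R_N)²(T_Q/T_N)⁴ = (0.500)²(2.564)⁴ = 10.80.
F_Q/F_N = (L_Q/L_N)/(d_Q/d_N)² = 10.80/(12.0)² = 0.07498.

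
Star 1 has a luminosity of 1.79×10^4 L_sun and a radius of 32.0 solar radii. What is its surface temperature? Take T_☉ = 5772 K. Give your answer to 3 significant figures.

T/T_☉ = (L/L_☉)^(1/4) / (R/R_☉)^(1/2)
T = 5772 × (1.79×10^4)^(1/4) / √(32.0) = 5772 × 11.57 / 5.657 = 1.180×10^4 K.

1.18×10^4 K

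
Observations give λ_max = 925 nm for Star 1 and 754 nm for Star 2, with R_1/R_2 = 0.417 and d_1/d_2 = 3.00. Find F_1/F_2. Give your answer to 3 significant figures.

Wien's law: T_1/T_2 = λ_2/λ_1 = 754/925 = 0.8151.
L_1/L_2 = (R_1/R_2)²(T_1/T_2)⁴ = (0.417)²(0.8151)⁴ = 0.07677.
F_1/F_2 = (L_1/L_2)/(d_1/d_2)² = 0.07677/(3.00)² = 0.008530.

0.00853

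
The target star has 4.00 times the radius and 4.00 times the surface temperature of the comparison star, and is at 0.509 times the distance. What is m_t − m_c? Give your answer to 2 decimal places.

L_t/L_c = (4.00)²(4.00)⁴ = 4096.
F_t/F_c = (L_t/L_c)/(d_t/d_c)² = 4096/0.2591 = 1.581×10^4.
m_t − m_c = −2.5 log₁₀(1.581×10^4) = -10.50.

-10.50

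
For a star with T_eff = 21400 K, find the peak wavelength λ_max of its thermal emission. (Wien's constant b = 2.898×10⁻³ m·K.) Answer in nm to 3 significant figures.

135 nm

λ_max = b/T = 2.898×10⁻³ / 21400 = 1.35×10^-7 m = 135.4 nm.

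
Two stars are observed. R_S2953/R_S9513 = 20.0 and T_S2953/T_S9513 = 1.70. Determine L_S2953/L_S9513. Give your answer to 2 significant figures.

From the Stefan–Boltzmann law, L ∝ R²T⁴, so
L_S2953/L_S9513 = (R_S2953/R_S9513)² (T_S2953/T_S9513)⁴ = (20.0)² × (1.70)⁴ = 400.0 × 8.352 = 3341.

3.3×10^3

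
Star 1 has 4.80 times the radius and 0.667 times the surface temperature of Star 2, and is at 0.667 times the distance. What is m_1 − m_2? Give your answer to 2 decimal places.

-2.53

L_1/L_2 = (4.80)²(0.667)⁴ = 4.560.
F_1/F_2 = (L_1/L_2)/(d_1/d_2)² = 4.560/0.4449 = 10.25.
m_1 − m_2 = −2.5 log₁₀(10.25) = -2.53.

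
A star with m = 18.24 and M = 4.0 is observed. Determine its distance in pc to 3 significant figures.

m − M = 5 log₁₀(d/10 pc)
18.24 − (4.0) = 14.24 = 5 log₁₀(d/10)
d = 10 × 10^(14.24/5) = 10 × 10^2.848 = 7047 pc.

7.05×10^3 pc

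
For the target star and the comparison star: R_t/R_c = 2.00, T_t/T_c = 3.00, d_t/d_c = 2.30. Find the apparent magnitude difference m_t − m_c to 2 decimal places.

L_t/L_c = (2.00)²(3.00)⁴ = 324.0.
F_t/F_c = (L_t/L_c)/(d_t/d_c)² = 324.0/5.290 = 61.25.
m_t − m_c = −2.5 log₁₀(61.25) = -4.47.

-4.47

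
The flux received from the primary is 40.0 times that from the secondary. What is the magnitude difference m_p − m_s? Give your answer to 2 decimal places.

-4.01

m_p − m_s = −2.5 log₁₀(F_p/F_s) = −2.5 log₁₀(40.0) = −2.5 × (1.602) = -4.005.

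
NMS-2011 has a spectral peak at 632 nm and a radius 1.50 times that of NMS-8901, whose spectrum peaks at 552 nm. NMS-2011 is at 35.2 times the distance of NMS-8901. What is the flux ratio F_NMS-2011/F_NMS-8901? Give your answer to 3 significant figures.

0.00106

Wien's law: T_NMS-2011/T_NMS-8901 = λ_NMS-8901/λ_NMS-2011 = 552/632 = 0.8734.
L_NMS-2011/L_NMS-8901 = (R_NMS-2011/R_NMS-8901)²(T_NMS-2011/T_NMS-8901)⁴ = (1.50)²(0.8734)⁴ = 1.309.
F_NMS-2011/F_NMS-8901 = (L_NMS-2011/L_NMS-8901)/(d_NMS-2011/d_NMS-8901)² = 1.309/(35.2)² = 0.001057.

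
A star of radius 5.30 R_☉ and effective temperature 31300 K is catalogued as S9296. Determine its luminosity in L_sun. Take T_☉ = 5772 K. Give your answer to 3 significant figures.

L/L_☉ = (R/R_☉)² (T/T_☉)⁴ = (5.30)² × (31300/5772)⁴
       = 28.09 × (5.423)⁴ = 28.09 × 864.7 = 2.429×10^4.

2.43×10^4 L_sun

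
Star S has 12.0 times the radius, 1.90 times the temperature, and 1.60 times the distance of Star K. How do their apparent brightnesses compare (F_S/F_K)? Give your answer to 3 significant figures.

733

L_S/L_K = (R_S/R_K)²(T_S/T_K)⁴ = (12.0)² × (1.90)⁴ = 1877.
F_S/F_K = (L_S/L_K)/(d_S/d_K)² = 1877 / (1.60)² = 733.1.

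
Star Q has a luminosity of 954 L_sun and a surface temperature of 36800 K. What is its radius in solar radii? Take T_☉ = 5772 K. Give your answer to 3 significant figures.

0.760 solar radii

R/R_☉ = √(L/L_☉) / (T/T_☉)² = √(954) / (6.376)²
       = 30.89 / 40.65 = 0.7599.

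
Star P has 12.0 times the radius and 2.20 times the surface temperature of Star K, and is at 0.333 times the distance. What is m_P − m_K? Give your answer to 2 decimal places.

-11.21

L_P/L_K = (12.0)²(2.20)⁴ = 3373.
F_P/F_K = (L_P/L_K)/(d_P/d_K)² = 3373/0.1109 = 3.042×10^4.
m_P − m_K = −2.5 log₁₀(3.042×10^4) = -11.21.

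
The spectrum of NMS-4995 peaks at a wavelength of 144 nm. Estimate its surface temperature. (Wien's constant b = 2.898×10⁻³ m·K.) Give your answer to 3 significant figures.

T = b/λ_max = 2.898×10⁻³ / (144×10⁻⁹) = 2.012×10^4 K.

2.01×10^4 K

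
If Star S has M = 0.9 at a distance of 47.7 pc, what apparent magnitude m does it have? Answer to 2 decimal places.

4.29

m = M + 5 log₁₀(d/10 pc) = 0.9 + 5 log₁₀(47.7/10)
  = 0.9 + 5 × 0.679 = 0.9 + 3.39 = 4.29.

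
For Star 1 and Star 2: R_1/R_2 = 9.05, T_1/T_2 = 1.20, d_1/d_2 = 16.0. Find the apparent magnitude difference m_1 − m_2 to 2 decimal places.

0.45

L_1/L_2 = (9.05)²(1.20)⁴ = 169.8.
F_1/F_2 = (L_1/L_2)/(d_1/d_2)² = 169.8/256.0 = 0.6634.
m_1 − m_2 = −2.5 log₁₀(0.6634) = 0.45.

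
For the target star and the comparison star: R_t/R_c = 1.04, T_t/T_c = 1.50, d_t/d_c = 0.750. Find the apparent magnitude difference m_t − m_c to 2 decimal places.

L_t/L_c = (1.04)²(1.50)⁴ = 5.476.
F_t/F_c = (L_t/L_c)/(d_t/d_c)² = 5.476/0.5625 = 9.734.
m_t − m_c = −2.5 log₁₀(9.734) = -2.47.

-2.47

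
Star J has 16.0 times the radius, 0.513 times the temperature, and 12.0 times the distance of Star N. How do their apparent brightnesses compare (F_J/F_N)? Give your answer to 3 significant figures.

L_J/L_N = (R_J/R_N)²(T_J/T_N)⁴ = (16.0)² × (0.513)⁴ = 17.73.
F_J/F_N = (L_J/L_N)/(d_J/d_N)² = 17.73 / (12.0)² = 0.1231.

0.123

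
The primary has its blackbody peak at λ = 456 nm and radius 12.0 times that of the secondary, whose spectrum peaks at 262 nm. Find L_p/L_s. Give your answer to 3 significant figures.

Wien's law gives T ∝ 1/λ_max, so T_p/T_s = λ_s/λ_p = 262/456 = 0.5746.
Then L ∝ R²T⁴ gives L_p/L_s = (12.0)² × (0.5746)⁴ = 144.0 × 0.1090 = 15.69.

15.7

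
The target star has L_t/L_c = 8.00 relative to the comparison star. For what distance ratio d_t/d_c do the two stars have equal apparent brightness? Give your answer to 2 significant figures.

2.8

Equal flux requires L_t/d_t² = L_c/d_c², so d_t/d_c = √(L_t/L_c)
= √(8.00) = 2.828.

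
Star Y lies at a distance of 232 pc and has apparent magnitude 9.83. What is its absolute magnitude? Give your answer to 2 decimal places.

3.00

M = m − 5 log₁₀(d/10 pc) = 9.83 − 5 log₁₀(232/10)
  = 9.83 − 5 × 1.365 = 9.83 − 6.83 = 3.00.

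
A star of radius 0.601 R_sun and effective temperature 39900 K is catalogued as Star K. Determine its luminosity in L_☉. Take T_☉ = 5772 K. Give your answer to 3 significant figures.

825 L_☉

L/L_☉ = (R/R_☉)² (T/T_☉)⁴ = (0.601)² × (39900/5772)⁴
       = 0.3612 × (6.913)⁴ = 0.3612 × 2283 = 824.8.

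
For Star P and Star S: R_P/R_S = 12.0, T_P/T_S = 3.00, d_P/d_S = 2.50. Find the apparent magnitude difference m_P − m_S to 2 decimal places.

-8.18

L_P/L_S = (12.0)²(3.00)⁴ = 1.166×10^4.
F_P/F_S = (L_P/L_S)/(d_P/d_S)² = 1.166×10^4/6.250 = 1866.
m_P − m_S = −2.5 log₁₀(1866) = -8.18.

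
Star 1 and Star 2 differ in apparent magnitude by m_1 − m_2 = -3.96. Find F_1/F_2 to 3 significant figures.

38.4

F_1/F_2 = 10^(−(m_1 − m_2)/2.5) = 10^(3.96/2.5) = 10^1.584 = 38.37.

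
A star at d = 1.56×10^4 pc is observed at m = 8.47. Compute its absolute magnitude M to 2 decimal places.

-7.50

M = m − 5 log₁₀(d/10 pc) = 8.47 − 5 log₁₀(1.56×10^4/10)
  = 8.47 − 5 × 3.193 = 8.47 − 15.97 = -7.50.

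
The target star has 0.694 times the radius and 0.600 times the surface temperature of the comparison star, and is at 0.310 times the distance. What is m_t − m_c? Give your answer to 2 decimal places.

L_t/L_c = (0.694)²(0.600)⁴ = 0.06242.
F_t/F_c = (L_t/L_c)/(d_t/d_c)² = 0.06242/0.09610 = 0.6495.
m_t − m_c = −2.5 log₁₀(0.6495) = 0.47.

0.47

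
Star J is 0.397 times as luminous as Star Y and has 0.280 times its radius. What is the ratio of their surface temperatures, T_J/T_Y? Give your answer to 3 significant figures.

L ∝ R²T⁴ gives T ∝ (L/R²)^(1/4), so
T_J/T_Y = (0.397 / 0.280²)^(1/4) = (5.064)^(1/4) = 1.500.

1.50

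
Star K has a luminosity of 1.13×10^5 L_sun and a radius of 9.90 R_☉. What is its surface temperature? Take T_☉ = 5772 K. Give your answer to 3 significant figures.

T/T_☉ = (L/L_☉)^(1/4) / (R/R_☉)^(1/2)
T = 5772 × (1.13×10^5)^(1/4) / √(9.90) = 5772 × 18.33 / 3.146 = 3.363×10^4 K.

3.36×10^4 K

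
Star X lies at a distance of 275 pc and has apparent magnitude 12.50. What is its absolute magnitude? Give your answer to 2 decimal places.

M = m − 5 log₁₀(d/10 pc) = 12.50 − 5 log₁₀(275/10)
  = 12.50 − 5 × 1.439 = 12.50 − 7.20 = 5.30.

5.30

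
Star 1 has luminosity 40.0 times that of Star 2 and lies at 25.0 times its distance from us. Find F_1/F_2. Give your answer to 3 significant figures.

0.0640

F = L/(4πd²), so F_1/F_2 = (L_1/L_2) / (d_1/d_2)²
= 40.0 / (25.0)² = 40.0 / 625.0 = 0.06400.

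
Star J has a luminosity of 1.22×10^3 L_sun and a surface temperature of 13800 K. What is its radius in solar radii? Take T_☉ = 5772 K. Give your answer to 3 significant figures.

R/R_☉ = √(L/L_☉) / (T/T_☉)² = √(1.22×10^3) / (2.391)²
       = 34.93 / 5.716 = 6.110.

6.11 solar radii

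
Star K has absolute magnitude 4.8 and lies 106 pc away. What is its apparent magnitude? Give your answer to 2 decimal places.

m = M + 5 log₁₀(d/10 pc) = 4.8 + 5 log₁₀(106/10)
  = 4.8 + 5 × 1.025 = 4.8 + 5.13 = 9.93.

9.93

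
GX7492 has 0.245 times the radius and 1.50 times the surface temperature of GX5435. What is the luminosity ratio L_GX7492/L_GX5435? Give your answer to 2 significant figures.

0.30

From the Stefan–Boltzmann law, L ∝ R²T⁴, so
L_GX7492/L_GX5435 = (R_GX7492/R_GX5435)² (T_GX7492/T_GX5435)⁴ = (0.245)² × (1.50)⁴ = 0.06002 × 5.062 = 0.3039.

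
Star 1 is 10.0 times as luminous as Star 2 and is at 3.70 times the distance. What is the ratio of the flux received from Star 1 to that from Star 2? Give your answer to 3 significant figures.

F = L/(4πd²), so F_1/F_2 = (L_1/L_2) / (d_1/d_2)²
= 10.0 / (3.70)² = 10.0 / 13.69 = 0.7305.

0.730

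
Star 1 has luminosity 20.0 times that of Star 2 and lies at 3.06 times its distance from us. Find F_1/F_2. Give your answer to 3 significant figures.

F = L/(4πd²), so F_1/F_2 = (L_1/L_2) / (d_1/d_2)²
= 20.0 / (3.06)² = 20.0 / 9.364 = 2.136.

2.14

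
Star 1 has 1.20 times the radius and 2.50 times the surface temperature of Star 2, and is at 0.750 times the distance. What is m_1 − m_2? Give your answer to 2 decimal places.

L_1/L_2 = (1.20)²(2.50)⁴ = 56.25.
F_1/F_2 = (L_1/L_2)/(d_1/d_2)² = 56.25/0.5625 = 100.0.
m_1 − m_2 = −2.5 log₁₀(100.0) = -5.00.

-5.00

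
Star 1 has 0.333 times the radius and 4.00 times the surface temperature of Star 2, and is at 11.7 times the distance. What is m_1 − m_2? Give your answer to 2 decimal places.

L_1/L_2 = (0.333)²(4.00)⁴ = 28.39.
F_1/F_2 = (L_1/L_2)/(d_1/d_2)² = 28.39/136.9 = 0.2074.
m_1 − m_2 = −2.5 log₁₀(0.2074) = 1.71.

1.71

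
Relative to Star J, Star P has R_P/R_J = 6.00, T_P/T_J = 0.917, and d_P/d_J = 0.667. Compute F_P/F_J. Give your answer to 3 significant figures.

57.2

L_P/L_J = (R_P/R_J)²(T_P/T_J)⁴ = (6.00)² × (0.917)⁴ = 25.46.
F_P/F_J = (L_P/L_J)/(d_P/d_J)² = 25.46 / (0.667)² = 57.22.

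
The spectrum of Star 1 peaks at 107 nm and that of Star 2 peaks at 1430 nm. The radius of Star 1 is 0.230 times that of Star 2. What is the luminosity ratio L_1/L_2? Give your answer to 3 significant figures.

Wien's law gives T ∝ 1/λ_max, so T_1/T_2 = λ_2/λ_1 = 1430/107 = 13.36.
Then L ∝ R²T⁴ gives L_1/L_2 = (0.230)² × (13.36)⁴ = 0.05290 × 3.190×10^4 = 1688.

1.69×10^3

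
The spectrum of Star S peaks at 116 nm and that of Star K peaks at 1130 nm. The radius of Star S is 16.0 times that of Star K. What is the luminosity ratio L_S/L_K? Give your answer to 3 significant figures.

Wien's law gives T ∝ 1/λ_max, so T_S/T_K = λ_K/λ_S = 1130/116 = 9.741.
Then L ∝ R²T⁴ gives L_S/L_K = (16.0)² × (9.741)⁴ = 256.0 × 9005 = 2.305×10^6.

2.31×10^6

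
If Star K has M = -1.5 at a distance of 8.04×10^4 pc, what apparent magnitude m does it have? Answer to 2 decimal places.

18.03

m = M + 5 log₁₀(d/10 pc) = -1.5 + 5 log₁₀(8.04×10^4/10)
  = -1.5 + 5 × 3.905 = -1.5 + 19.53 = 18.03.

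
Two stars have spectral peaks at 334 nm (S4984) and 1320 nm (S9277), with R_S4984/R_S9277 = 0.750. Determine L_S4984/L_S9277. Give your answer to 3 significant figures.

137

Wien's law gives T ∝ 1/λ_max, so T_S4984/T_S9277 = λ_S9277/λ_S4984 = 1320/334 = 3.952.
Then L ∝ R²T⁴ gives L_S4984/L_S9277 = (0.750)² × (3.952)⁴ = 0.5625 × 244.0 = 137.2.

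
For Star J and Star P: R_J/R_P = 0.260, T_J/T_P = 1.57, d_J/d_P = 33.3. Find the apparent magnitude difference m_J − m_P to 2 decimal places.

8.58

L_J/L_P = (0.260)²(1.57)⁴ = 0.4107.
F_J/F_P = (L_J/L_P)/(d_J/d_P)² = 0.4107/1109 = 3.704×10^-4.
m_J − m_P = −2.5 log₁₀(3.704×10^-4) = 8.58.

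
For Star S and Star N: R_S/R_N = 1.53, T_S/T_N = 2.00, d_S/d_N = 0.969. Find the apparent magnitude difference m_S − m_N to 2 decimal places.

-4.00

L_S/L_N = (1.53)²(2.00)⁴ = 37.45.
F_S/F_N = (L_S/L_N)/(d_S/d_N)² = 37.45/0.9390 = 39.89.
m_S − m_N = −2.5 log₁₀(39.89) = -4.00.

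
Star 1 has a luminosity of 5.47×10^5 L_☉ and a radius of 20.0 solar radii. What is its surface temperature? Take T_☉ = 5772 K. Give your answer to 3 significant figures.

3.51×10^4 K

T/T_☉ = (L/L_☉)^(1/4) / (R/R_☉)^(1/2)
T = 5772 × (5.47×10^5)^(1/4) / √(20.0) = 5772 × 27.20 / 4.472 = 3.510×10^4 K.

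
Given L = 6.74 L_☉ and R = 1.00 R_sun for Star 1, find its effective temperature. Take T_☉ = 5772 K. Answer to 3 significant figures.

T/T_☉ = (L/L_☉)^(1/4) / (R/R_☉)^(1/2)
T = 5772 × (6.74)^(1/4) / √(1.00) = 5772 × 1.611 / 1.000 = 9300 K.

9.30×10^3 K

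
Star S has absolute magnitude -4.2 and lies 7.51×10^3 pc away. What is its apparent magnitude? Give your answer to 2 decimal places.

10.18

m = M + 5 log₁₀(d/10 pc) = -4.2 + 5 log₁₀(7.51×10^3/10)
  = -4.2 + 5 × 2.876 = -4.2 + 14.38 = 10.18.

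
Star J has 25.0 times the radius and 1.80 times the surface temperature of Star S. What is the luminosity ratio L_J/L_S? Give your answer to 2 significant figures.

From the Stefan–Boltzmann law, L ∝ R²T⁴, so
L_J/L_S = (R_J/R_S)² (T_J/T_S)⁴ = (25.0)² × (1.80)⁴ = 625.0 × 10.50 = 6561.

6.6×10^3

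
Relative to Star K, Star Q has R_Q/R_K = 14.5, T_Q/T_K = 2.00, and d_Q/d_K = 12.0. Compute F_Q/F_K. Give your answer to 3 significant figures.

L_Q/L_K = (R_Q/R_K)²(T_Q/T_K)⁴ = (14.5)² × (2.00)⁴ = 3364.
F_Q/F_K = (L_Q/L_K)/(d_Q/d_K)² = 3364 / (12.0)² = 23.36.

23.4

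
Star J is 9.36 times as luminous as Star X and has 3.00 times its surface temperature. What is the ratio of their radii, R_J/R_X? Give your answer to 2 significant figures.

0.34

L ∝ R²T⁴ gives R ∝ √L / T², so
R_J/R_X = √(9.36) / (3.00)² = 3.059 / 9.000 = 0.3399.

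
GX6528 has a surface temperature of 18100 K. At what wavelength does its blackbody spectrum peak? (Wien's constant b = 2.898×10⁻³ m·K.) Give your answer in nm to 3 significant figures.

λ_max = b/T = 2.898×10⁻³ / 18100 = 1.60×10^-7 m = 160.1 nm.

160 nm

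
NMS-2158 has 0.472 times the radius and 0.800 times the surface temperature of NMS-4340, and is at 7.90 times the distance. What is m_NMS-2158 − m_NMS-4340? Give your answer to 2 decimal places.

L_NMS-2158/L_NMS-4340 = (0.472)²(0.800)⁴ = 0.09125.
F_NMS-2158/F_NMS-4340 = (L_NMS-2158/L_NMS-4340)/(d_NMS-2158/d_NMS-4340)² = 0.09125/62.41 = 0.001462.
m_NMS-2158 − m_NMS-4340 = −2.5 log₁₀(0.001462) = 7.09.

7.09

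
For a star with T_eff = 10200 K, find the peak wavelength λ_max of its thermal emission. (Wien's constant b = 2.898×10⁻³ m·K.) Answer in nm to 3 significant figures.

284 nm

λ_max = b/T = 2.898×10⁻³ / 10200 = 2.84×10^-7 m = 284.1 nm.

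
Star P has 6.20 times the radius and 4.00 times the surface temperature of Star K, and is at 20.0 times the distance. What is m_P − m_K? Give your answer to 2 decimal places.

L_P/L_K = (6.20)²(4.00)⁴ = 9841.
F_P/F_K = (L_P/L_K)/(d_P/d_K)² = 9841/400.0 = 24.60.
m_P − m_K = −2.5 log₁₀(24.60) = -3.48.

-3.48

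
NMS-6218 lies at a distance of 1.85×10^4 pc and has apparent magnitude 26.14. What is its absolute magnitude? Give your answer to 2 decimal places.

9.80

M = m − 5 log₁₀(d/10 pc) = 26.14 − 5 log₁₀(1.85×10^4/10)
  = 26.14 − 5 × 3.267 = 26.14 − 16.34 = 9.80.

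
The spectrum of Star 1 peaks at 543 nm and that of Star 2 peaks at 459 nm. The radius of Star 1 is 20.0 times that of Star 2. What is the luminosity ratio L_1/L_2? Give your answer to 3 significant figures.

204

Wien's law gives T ∝ 1/λ_max, so T_1/T_2 = λ_2/λ_1 = 459/543 = 0.8453.
Then L ∝ R²T⁴ gives L_1/L_2 = (20.0)² × (0.8453)⁴ = 400.0 × 0.5106 = 204.2.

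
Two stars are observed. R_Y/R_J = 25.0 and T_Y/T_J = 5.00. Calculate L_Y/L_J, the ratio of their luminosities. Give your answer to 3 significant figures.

3.91×10^5

From the Stefan–Boltzmann law, L ∝ R²T⁴, so
L_Y/L_J = (R_Y/R_J)² (T_Y/T_J)⁴ = (25.0)² × (5.00)⁴ = 625.0 × 625.0 = 3.906×10^5.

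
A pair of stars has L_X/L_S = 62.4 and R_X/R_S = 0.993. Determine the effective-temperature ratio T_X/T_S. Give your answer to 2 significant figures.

L ∝ R²T⁴ gives T ∝ (L/R²)^(1/4), so
T_X/T_S = (62.4 / 0.993²)^(1/4) = (63.28)^(1/4) = 2.820.

2.8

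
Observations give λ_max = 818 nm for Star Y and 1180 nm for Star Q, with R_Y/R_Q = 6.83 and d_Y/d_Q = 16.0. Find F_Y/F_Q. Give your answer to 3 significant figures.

0.789

Wien's law: T_Y/T_Q = λ_Q/λ_Y = 1180/818 = 1.443.
L_Y/L_Q = (R_Y/R_Q)²(T_Y/T_Q)⁴ = (6.83)²(1.443)⁴ = 202.0.
F_Y/F_Q = (L_Y/L_Q)/(d_Y/d_Q)² = 202.0/(16.0)² = 0.7891.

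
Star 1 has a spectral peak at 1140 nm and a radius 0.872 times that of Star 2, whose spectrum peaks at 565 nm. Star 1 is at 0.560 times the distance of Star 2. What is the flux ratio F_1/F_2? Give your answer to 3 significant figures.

Wien's law: T_1/T_2 = λ_2/λ_1 = 565/1140 = 0.4956.
L_1/L_2 = (R_1/R_2)²(T_1/T_2)⁴ = (0.872)²(0.4956)⁴ = 0.04588.
F_1/F_2 = (L_1/L_2)/(d_1/d_2)² = 0.04588/(0.560)² = 0.1463.

0.146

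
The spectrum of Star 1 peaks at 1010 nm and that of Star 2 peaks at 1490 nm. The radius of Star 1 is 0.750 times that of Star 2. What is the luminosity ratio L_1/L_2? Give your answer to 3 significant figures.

Wien's law gives T ∝ 1/λ_max, so T_1/T_2 = λ_2/λ_1 = 1490/1010 = 1.475.
Then L ∝ R²T⁴ gives L_1/L_2 = (0.750)² × (1.475)⁴ = 0.5625 × 4.737 = 2.664.

2.66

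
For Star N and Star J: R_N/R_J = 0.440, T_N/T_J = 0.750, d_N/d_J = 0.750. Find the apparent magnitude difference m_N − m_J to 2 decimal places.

2.41

L_N/L_J = (0.440)²(0.750)⁴ = 0.06126.
F_N/F_J = (L_N/L_J)/(d_N/d_J)² = 0.06126/0.5625 = 0.1089.
m_N − m_J = −2.5 log₁₀(0.1089) = 2.41.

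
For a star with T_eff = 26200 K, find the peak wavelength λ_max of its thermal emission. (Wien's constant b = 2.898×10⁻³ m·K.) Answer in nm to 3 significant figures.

λ_max = b/T = 2.898×10⁻³ / 26200 = 1.11×10^-7 m = 110.6 nm.

111 nm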